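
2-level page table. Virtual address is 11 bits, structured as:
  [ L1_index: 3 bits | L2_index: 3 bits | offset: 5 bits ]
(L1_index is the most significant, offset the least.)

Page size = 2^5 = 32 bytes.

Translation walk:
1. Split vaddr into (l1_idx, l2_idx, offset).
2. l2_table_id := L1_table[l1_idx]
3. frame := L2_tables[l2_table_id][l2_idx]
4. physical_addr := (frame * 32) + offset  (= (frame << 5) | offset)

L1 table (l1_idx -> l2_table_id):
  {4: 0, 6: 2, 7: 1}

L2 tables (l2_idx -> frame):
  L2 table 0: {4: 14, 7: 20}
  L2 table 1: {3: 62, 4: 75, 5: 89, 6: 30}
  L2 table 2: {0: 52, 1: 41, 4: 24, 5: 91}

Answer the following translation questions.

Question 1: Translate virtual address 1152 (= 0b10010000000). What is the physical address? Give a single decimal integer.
vaddr = 1152 = 0b10010000000
Split: l1_idx=4, l2_idx=4, offset=0
L1[4] = 0
L2[0][4] = 14
paddr = 14 * 32 + 0 = 448

Answer: 448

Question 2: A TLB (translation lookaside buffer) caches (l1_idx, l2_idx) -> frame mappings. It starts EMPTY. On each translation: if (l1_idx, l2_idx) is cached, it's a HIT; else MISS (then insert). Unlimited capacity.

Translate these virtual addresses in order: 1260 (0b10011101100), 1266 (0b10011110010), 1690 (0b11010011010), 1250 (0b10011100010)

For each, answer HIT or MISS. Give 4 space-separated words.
vaddr=1260: (4,7) not in TLB -> MISS, insert
vaddr=1266: (4,7) in TLB -> HIT
vaddr=1690: (6,4) not in TLB -> MISS, insert
vaddr=1250: (4,7) in TLB -> HIT

Answer: MISS HIT MISS HIT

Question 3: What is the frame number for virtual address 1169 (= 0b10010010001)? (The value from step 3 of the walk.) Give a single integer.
vaddr = 1169: l1_idx=4, l2_idx=4
L1[4] = 0; L2[0][4] = 14

Answer: 14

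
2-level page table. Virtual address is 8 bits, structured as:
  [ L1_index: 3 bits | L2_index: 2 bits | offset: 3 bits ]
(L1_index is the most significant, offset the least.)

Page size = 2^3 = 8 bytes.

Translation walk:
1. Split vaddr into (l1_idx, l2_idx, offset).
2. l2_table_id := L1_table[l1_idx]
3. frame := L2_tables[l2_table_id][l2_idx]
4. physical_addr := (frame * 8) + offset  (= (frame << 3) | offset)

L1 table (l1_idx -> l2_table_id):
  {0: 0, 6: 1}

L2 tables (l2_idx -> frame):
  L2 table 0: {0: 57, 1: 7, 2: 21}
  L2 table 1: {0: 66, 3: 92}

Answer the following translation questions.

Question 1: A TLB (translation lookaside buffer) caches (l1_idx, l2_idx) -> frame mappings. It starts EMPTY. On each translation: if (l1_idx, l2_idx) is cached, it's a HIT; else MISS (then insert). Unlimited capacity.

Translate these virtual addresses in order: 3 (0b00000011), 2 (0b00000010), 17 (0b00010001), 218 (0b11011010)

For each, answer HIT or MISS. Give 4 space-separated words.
vaddr=3: (0,0) not in TLB -> MISS, insert
vaddr=2: (0,0) in TLB -> HIT
vaddr=17: (0,2) not in TLB -> MISS, insert
vaddr=218: (6,3) not in TLB -> MISS, insert

Answer: MISS HIT MISS MISS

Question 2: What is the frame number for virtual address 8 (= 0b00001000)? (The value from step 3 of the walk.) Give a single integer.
Answer: 7

Derivation:
vaddr = 8: l1_idx=0, l2_idx=1
L1[0] = 0; L2[0][1] = 7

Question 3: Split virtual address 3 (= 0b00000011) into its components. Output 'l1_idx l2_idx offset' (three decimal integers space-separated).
Answer: 0 0 3

Derivation:
vaddr = 3 = 0b00000011
  top 3 bits -> l1_idx = 0
  next 2 bits -> l2_idx = 0
  bottom 3 bits -> offset = 3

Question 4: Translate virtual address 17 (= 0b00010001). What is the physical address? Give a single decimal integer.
vaddr = 17 = 0b00010001
Split: l1_idx=0, l2_idx=2, offset=1
L1[0] = 0
L2[0][2] = 21
paddr = 21 * 8 + 1 = 169

Answer: 169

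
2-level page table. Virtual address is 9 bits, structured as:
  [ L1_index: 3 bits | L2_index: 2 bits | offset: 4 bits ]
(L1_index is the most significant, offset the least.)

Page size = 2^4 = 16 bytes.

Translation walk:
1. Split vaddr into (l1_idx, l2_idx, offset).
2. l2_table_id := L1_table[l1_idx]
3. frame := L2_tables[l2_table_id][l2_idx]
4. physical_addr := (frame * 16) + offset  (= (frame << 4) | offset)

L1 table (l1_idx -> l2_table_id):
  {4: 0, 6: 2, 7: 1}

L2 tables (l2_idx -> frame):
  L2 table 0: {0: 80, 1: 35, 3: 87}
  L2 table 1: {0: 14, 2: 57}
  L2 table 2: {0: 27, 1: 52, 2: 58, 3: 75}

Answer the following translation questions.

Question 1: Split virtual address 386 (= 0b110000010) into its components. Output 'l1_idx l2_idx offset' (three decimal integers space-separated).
Answer: 6 0 2

Derivation:
vaddr = 386 = 0b110000010
  top 3 bits -> l1_idx = 6
  next 2 bits -> l2_idx = 0
  bottom 4 bits -> offset = 2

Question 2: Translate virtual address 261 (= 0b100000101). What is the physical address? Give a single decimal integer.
Answer: 1285

Derivation:
vaddr = 261 = 0b100000101
Split: l1_idx=4, l2_idx=0, offset=5
L1[4] = 0
L2[0][0] = 80
paddr = 80 * 16 + 5 = 1285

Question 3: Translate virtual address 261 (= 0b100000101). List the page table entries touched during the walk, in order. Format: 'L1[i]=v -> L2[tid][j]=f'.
Answer: L1[4]=0 -> L2[0][0]=80

Derivation:
vaddr = 261 = 0b100000101
Split: l1_idx=4, l2_idx=0, offset=5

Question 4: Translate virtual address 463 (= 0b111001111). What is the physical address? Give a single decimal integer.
vaddr = 463 = 0b111001111
Split: l1_idx=7, l2_idx=0, offset=15
L1[7] = 1
L2[1][0] = 14
paddr = 14 * 16 + 15 = 239

Answer: 239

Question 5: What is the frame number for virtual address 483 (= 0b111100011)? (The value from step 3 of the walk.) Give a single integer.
Answer: 57

Derivation:
vaddr = 483: l1_idx=7, l2_idx=2
L1[7] = 1; L2[1][2] = 57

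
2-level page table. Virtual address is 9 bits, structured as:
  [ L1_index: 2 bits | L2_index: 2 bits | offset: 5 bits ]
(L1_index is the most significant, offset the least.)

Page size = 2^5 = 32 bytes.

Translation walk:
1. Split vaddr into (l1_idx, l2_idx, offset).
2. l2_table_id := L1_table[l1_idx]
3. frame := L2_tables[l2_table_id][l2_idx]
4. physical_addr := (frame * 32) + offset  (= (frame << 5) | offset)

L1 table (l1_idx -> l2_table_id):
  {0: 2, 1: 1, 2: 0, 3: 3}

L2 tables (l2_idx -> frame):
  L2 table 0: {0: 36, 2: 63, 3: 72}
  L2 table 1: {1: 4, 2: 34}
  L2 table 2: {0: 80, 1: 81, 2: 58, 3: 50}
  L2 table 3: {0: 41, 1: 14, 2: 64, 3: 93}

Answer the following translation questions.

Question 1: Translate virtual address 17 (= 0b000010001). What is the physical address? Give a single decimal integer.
vaddr = 17 = 0b000010001
Split: l1_idx=0, l2_idx=0, offset=17
L1[0] = 2
L2[2][0] = 80
paddr = 80 * 32 + 17 = 2577

Answer: 2577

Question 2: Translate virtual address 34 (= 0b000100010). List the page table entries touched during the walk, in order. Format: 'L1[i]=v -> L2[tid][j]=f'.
Answer: L1[0]=2 -> L2[2][1]=81

Derivation:
vaddr = 34 = 0b000100010
Split: l1_idx=0, l2_idx=1, offset=2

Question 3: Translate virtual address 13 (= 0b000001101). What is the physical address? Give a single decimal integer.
vaddr = 13 = 0b000001101
Split: l1_idx=0, l2_idx=0, offset=13
L1[0] = 2
L2[2][0] = 80
paddr = 80 * 32 + 13 = 2573

Answer: 2573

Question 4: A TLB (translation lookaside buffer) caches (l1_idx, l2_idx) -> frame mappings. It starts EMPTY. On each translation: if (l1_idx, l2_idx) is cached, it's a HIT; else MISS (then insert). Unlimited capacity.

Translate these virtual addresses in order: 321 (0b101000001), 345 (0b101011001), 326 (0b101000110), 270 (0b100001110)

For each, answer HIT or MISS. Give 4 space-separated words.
Answer: MISS HIT HIT MISS

Derivation:
vaddr=321: (2,2) not in TLB -> MISS, insert
vaddr=345: (2,2) in TLB -> HIT
vaddr=326: (2,2) in TLB -> HIT
vaddr=270: (2,0) not in TLB -> MISS, insert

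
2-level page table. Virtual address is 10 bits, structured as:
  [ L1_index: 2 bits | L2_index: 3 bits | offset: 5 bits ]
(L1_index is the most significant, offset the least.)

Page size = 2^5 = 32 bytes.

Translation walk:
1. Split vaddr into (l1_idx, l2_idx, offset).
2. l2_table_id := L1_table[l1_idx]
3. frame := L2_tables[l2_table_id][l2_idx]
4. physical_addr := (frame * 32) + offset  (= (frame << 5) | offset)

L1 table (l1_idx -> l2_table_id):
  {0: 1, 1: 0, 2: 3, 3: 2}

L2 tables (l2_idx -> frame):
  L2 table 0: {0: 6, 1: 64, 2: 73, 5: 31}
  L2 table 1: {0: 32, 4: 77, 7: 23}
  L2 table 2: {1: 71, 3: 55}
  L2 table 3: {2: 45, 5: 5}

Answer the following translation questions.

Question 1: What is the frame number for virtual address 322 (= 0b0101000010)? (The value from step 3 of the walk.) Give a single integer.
Answer: 73

Derivation:
vaddr = 322: l1_idx=1, l2_idx=2
L1[1] = 0; L2[0][2] = 73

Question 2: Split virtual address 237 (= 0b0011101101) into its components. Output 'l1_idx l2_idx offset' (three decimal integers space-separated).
Answer: 0 7 13

Derivation:
vaddr = 237 = 0b0011101101
  top 2 bits -> l1_idx = 0
  next 3 bits -> l2_idx = 7
  bottom 5 bits -> offset = 13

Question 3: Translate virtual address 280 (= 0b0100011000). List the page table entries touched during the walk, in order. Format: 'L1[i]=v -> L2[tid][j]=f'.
vaddr = 280 = 0b0100011000
Split: l1_idx=1, l2_idx=0, offset=24

Answer: L1[1]=0 -> L2[0][0]=6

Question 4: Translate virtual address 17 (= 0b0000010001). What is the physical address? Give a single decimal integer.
Answer: 1041

Derivation:
vaddr = 17 = 0b0000010001
Split: l1_idx=0, l2_idx=0, offset=17
L1[0] = 1
L2[1][0] = 32
paddr = 32 * 32 + 17 = 1041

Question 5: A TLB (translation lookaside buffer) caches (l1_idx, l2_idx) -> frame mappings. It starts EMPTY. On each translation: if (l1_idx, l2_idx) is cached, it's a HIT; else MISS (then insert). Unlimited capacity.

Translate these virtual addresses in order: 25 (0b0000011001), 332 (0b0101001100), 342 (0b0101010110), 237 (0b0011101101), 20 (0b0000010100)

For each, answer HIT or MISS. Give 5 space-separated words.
Answer: MISS MISS HIT MISS HIT

Derivation:
vaddr=25: (0,0) not in TLB -> MISS, insert
vaddr=332: (1,2) not in TLB -> MISS, insert
vaddr=342: (1,2) in TLB -> HIT
vaddr=237: (0,7) not in TLB -> MISS, insert
vaddr=20: (0,0) in TLB -> HIT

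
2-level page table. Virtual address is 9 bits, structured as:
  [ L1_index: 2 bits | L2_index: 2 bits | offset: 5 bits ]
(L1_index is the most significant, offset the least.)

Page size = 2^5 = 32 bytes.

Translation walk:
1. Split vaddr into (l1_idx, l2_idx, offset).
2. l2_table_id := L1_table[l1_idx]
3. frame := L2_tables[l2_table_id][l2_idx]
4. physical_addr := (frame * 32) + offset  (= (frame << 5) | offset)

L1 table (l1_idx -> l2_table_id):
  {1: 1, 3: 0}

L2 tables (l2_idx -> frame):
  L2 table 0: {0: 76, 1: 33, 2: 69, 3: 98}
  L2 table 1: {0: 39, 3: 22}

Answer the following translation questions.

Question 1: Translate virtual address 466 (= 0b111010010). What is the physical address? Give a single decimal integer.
Answer: 2226

Derivation:
vaddr = 466 = 0b111010010
Split: l1_idx=3, l2_idx=2, offset=18
L1[3] = 0
L2[0][2] = 69
paddr = 69 * 32 + 18 = 2226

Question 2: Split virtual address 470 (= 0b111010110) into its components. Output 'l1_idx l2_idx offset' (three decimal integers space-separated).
vaddr = 470 = 0b111010110
  top 2 bits -> l1_idx = 3
  next 2 bits -> l2_idx = 2
  bottom 5 bits -> offset = 22

Answer: 3 2 22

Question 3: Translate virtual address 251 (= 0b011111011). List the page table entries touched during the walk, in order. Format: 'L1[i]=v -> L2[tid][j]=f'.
Answer: L1[1]=1 -> L2[1][3]=22

Derivation:
vaddr = 251 = 0b011111011
Split: l1_idx=1, l2_idx=3, offset=27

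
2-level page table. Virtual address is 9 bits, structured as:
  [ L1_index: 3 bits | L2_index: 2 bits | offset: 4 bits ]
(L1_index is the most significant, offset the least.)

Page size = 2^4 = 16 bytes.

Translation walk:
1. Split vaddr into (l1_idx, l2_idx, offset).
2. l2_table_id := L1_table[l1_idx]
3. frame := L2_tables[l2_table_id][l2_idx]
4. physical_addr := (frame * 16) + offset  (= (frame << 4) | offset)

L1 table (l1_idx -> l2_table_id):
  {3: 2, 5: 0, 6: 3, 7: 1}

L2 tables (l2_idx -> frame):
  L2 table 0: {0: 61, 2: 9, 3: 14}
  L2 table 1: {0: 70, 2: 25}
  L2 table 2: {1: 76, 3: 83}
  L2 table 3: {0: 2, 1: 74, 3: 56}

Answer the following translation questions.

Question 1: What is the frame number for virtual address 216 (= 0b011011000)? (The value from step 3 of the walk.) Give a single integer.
Answer: 76

Derivation:
vaddr = 216: l1_idx=3, l2_idx=1
L1[3] = 2; L2[2][1] = 76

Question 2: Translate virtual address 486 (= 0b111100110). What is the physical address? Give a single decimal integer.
vaddr = 486 = 0b111100110
Split: l1_idx=7, l2_idx=2, offset=6
L1[7] = 1
L2[1][2] = 25
paddr = 25 * 16 + 6 = 406

Answer: 406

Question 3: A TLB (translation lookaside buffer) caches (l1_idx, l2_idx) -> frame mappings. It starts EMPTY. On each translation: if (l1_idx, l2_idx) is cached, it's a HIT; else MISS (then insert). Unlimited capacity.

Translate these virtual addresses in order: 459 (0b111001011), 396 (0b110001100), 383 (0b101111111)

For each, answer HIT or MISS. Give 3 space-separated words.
Answer: MISS MISS MISS

Derivation:
vaddr=459: (7,0) not in TLB -> MISS, insert
vaddr=396: (6,0) not in TLB -> MISS, insert
vaddr=383: (5,3) not in TLB -> MISS, insert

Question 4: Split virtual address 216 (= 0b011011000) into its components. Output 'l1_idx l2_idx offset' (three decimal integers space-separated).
Answer: 3 1 8

Derivation:
vaddr = 216 = 0b011011000
  top 3 bits -> l1_idx = 3
  next 2 bits -> l2_idx = 1
  bottom 4 bits -> offset = 8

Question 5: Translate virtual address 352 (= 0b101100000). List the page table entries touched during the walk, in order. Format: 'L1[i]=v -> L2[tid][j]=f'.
vaddr = 352 = 0b101100000
Split: l1_idx=5, l2_idx=2, offset=0

Answer: L1[5]=0 -> L2[0][2]=9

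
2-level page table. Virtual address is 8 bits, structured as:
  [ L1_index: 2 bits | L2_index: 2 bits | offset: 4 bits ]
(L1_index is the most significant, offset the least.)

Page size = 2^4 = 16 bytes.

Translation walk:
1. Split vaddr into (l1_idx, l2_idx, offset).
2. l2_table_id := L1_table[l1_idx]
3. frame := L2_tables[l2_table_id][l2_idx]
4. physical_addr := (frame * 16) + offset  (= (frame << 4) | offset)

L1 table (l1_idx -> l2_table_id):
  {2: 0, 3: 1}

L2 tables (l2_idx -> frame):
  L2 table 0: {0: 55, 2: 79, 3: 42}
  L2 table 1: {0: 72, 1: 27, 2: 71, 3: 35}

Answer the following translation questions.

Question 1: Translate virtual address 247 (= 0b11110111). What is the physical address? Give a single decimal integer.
Answer: 567

Derivation:
vaddr = 247 = 0b11110111
Split: l1_idx=3, l2_idx=3, offset=7
L1[3] = 1
L2[1][3] = 35
paddr = 35 * 16 + 7 = 567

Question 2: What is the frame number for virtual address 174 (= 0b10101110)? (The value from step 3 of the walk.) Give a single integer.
Answer: 79

Derivation:
vaddr = 174: l1_idx=2, l2_idx=2
L1[2] = 0; L2[0][2] = 79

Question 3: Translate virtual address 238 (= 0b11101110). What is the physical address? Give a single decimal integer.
Answer: 1150

Derivation:
vaddr = 238 = 0b11101110
Split: l1_idx=3, l2_idx=2, offset=14
L1[3] = 1
L2[1][2] = 71
paddr = 71 * 16 + 14 = 1150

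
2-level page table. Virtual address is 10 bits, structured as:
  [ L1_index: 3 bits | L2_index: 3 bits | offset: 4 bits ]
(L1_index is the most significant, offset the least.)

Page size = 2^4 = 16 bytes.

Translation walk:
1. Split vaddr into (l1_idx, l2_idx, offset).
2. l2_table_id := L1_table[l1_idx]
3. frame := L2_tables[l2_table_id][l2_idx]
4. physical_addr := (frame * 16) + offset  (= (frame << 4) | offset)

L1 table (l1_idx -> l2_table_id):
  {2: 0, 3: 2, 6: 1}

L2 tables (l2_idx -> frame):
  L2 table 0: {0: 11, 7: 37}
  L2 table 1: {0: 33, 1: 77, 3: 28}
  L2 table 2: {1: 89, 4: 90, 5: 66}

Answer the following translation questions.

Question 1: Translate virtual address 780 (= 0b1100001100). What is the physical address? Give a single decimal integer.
Answer: 540

Derivation:
vaddr = 780 = 0b1100001100
Split: l1_idx=6, l2_idx=0, offset=12
L1[6] = 1
L2[1][0] = 33
paddr = 33 * 16 + 12 = 540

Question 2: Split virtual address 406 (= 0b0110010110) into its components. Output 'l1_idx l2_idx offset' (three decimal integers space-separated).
vaddr = 406 = 0b0110010110
  top 3 bits -> l1_idx = 3
  next 3 bits -> l2_idx = 1
  bottom 4 bits -> offset = 6

Answer: 3 1 6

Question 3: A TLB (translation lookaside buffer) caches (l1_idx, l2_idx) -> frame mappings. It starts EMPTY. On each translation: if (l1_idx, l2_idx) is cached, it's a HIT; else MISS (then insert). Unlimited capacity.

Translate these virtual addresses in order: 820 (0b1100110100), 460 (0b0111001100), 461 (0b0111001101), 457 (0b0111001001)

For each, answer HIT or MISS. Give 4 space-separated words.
Answer: MISS MISS HIT HIT

Derivation:
vaddr=820: (6,3) not in TLB -> MISS, insert
vaddr=460: (3,4) not in TLB -> MISS, insert
vaddr=461: (3,4) in TLB -> HIT
vaddr=457: (3,4) in TLB -> HIT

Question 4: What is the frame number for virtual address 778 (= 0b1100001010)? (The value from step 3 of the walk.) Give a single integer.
Answer: 33

Derivation:
vaddr = 778: l1_idx=6, l2_idx=0
L1[6] = 1; L2[1][0] = 33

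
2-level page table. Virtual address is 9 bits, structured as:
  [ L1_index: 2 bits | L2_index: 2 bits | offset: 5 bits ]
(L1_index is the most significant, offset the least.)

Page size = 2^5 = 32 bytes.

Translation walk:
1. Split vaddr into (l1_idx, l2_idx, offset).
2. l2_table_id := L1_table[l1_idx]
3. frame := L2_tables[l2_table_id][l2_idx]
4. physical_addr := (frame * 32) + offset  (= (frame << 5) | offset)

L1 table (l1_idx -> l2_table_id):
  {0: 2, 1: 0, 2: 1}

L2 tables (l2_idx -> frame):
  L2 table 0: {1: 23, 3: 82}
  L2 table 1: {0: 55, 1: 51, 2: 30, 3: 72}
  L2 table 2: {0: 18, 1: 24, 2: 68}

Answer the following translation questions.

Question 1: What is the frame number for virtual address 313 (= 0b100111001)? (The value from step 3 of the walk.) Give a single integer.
vaddr = 313: l1_idx=2, l2_idx=1
L1[2] = 1; L2[1][1] = 51

Answer: 51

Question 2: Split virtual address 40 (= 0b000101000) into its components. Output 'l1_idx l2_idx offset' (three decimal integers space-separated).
Answer: 0 1 8

Derivation:
vaddr = 40 = 0b000101000
  top 2 bits -> l1_idx = 0
  next 2 bits -> l2_idx = 1
  bottom 5 bits -> offset = 8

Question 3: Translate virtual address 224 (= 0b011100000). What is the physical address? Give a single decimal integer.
Answer: 2624

Derivation:
vaddr = 224 = 0b011100000
Split: l1_idx=1, l2_idx=3, offset=0
L1[1] = 0
L2[0][3] = 82
paddr = 82 * 32 + 0 = 2624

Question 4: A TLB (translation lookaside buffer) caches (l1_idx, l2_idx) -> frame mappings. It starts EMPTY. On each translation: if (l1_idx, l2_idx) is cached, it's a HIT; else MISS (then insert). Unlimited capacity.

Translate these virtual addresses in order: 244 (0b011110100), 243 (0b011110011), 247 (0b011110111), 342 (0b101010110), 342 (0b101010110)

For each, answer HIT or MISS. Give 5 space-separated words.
Answer: MISS HIT HIT MISS HIT

Derivation:
vaddr=244: (1,3) not in TLB -> MISS, insert
vaddr=243: (1,3) in TLB -> HIT
vaddr=247: (1,3) in TLB -> HIT
vaddr=342: (2,2) not in TLB -> MISS, insert
vaddr=342: (2,2) in TLB -> HIT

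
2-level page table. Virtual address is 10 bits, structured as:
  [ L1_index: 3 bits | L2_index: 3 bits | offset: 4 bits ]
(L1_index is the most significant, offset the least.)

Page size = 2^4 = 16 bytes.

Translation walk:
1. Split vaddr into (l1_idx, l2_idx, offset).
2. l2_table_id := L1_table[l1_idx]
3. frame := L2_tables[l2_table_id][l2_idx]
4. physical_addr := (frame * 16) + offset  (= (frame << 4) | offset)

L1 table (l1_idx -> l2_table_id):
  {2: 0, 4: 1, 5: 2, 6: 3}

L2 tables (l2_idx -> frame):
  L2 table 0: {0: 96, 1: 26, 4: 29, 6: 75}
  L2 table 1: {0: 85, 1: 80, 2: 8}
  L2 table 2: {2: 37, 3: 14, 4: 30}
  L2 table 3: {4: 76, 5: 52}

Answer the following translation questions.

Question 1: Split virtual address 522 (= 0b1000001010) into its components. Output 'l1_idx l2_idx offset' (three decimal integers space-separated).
vaddr = 522 = 0b1000001010
  top 3 bits -> l1_idx = 4
  next 3 bits -> l2_idx = 0
  bottom 4 bits -> offset = 10

Answer: 4 0 10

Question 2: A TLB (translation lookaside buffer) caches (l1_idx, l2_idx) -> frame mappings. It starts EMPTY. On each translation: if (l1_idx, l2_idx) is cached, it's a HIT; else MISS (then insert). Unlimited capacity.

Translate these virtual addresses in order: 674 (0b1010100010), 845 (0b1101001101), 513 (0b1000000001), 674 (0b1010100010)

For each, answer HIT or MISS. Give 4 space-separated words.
vaddr=674: (5,2) not in TLB -> MISS, insert
vaddr=845: (6,4) not in TLB -> MISS, insert
vaddr=513: (4,0) not in TLB -> MISS, insert
vaddr=674: (5,2) in TLB -> HIT

Answer: MISS MISS MISS HIT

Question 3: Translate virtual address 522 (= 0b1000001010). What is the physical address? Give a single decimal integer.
Answer: 1370

Derivation:
vaddr = 522 = 0b1000001010
Split: l1_idx=4, l2_idx=0, offset=10
L1[4] = 1
L2[1][0] = 85
paddr = 85 * 16 + 10 = 1370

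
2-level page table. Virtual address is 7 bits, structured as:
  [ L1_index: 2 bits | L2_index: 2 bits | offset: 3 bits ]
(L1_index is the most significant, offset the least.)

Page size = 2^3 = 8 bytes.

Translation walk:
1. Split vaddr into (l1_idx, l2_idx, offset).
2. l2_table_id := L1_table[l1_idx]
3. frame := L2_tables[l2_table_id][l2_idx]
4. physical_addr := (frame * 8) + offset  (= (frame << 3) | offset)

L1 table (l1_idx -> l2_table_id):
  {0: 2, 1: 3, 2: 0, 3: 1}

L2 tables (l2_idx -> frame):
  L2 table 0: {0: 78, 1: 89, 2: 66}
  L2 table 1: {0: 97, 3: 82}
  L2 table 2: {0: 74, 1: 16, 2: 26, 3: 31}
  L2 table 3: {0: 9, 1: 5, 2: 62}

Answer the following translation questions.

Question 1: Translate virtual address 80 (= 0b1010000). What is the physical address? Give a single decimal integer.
vaddr = 80 = 0b1010000
Split: l1_idx=2, l2_idx=2, offset=0
L1[2] = 0
L2[0][2] = 66
paddr = 66 * 8 + 0 = 528

Answer: 528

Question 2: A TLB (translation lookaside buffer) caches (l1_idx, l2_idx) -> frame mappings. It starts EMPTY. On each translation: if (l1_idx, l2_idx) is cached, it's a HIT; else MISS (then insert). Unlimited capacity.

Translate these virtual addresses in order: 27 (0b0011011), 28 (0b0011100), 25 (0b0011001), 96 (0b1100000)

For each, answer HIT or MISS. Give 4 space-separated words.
vaddr=27: (0,3) not in TLB -> MISS, insert
vaddr=28: (0,3) in TLB -> HIT
vaddr=25: (0,3) in TLB -> HIT
vaddr=96: (3,0) not in TLB -> MISS, insert

Answer: MISS HIT HIT MISS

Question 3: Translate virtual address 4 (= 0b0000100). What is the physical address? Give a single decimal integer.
vaddr = 4 = 0b0000100
Split: l1_idx=0, l2_idx=0, offset=4
L1[0] = 2
L2[2][0] = 74
paddr = 74 * 8 + 4 = 596

Answer: 596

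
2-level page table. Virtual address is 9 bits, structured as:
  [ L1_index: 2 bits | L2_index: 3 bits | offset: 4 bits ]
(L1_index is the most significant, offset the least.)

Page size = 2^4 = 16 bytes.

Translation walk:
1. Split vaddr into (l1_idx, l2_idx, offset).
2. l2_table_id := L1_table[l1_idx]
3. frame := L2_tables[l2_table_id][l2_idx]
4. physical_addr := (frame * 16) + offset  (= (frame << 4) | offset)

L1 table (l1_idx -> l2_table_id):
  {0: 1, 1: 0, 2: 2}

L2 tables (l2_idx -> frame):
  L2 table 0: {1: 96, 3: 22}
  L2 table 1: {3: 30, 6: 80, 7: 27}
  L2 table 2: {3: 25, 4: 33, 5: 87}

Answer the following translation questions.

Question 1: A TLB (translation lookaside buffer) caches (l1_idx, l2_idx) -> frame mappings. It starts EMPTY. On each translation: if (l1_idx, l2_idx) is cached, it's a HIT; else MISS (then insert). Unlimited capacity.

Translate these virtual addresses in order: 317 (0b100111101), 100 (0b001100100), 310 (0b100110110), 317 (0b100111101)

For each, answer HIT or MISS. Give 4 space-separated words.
Answer: MISS MISS HIT HIT

Derivation:
vaddr=317: (2,3) not in TLB -> MISS, insert
vaddr=100: (0,6) not in TLB -> MISS, insert
vaddr=310: (2,3) in TLB -> HIT
vaddr=317: (2,3) in TLB -> HIT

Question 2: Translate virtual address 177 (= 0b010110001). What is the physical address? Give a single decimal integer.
Answer: 353

Derivation:
vaddr = 177 = 0b010110001
Split: l1_idx=1, l2_idx=3, offset=1
L1[1] = 0
L2[0][3] = 22
paddr = 22 * 16 + 1 = 353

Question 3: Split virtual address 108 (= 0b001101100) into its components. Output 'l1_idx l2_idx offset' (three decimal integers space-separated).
Answer: 0 6 12

Derivation:
vaddr = 108 = 0b001101100
  top 2 bits -> l1_idx = 0
  next 3 bits -> l2_idx = 6
  bottom 4 bits -> offset = 12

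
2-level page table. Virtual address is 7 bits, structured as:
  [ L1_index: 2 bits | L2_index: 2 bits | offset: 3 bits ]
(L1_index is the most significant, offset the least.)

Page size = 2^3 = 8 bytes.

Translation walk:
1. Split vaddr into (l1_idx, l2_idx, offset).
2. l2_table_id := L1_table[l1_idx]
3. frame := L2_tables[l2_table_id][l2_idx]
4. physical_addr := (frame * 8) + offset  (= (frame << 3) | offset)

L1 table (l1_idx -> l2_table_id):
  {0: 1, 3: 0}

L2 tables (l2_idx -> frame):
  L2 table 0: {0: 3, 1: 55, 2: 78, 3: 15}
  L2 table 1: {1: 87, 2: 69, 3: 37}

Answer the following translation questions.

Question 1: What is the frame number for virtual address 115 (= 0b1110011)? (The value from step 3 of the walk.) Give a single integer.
Answer: 78

Derivation:
vaddr = 115: l1_idx=3, l2_idx=2
L1[3] = 0; L2[0][2] = 78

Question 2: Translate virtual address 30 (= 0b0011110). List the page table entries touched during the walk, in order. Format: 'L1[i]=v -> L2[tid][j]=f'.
vaddr = 30 = 0b0011110
Split: l1_idx=0, l2_idx=3, offset=6

Answer: L1[0]=1 -> L2[1][3]=37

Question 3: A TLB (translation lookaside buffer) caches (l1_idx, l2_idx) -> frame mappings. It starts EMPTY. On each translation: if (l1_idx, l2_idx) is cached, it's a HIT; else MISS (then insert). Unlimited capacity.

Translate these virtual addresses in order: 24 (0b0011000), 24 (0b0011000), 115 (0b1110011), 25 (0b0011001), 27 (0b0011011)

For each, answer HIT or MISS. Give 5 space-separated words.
vaddr=24: (0,3) not in TLB -> MISS, insert
vaddr=24: (0,3) in TLB -> HIT
vaddr=115: (3,2) not in TLB -> MISS, insert
vaddr=25: (0,3) in TLB -> HIT
vaddr=27: (0,3) in TLB -> HIT

Answer: MISS HIT MISS HIT HIT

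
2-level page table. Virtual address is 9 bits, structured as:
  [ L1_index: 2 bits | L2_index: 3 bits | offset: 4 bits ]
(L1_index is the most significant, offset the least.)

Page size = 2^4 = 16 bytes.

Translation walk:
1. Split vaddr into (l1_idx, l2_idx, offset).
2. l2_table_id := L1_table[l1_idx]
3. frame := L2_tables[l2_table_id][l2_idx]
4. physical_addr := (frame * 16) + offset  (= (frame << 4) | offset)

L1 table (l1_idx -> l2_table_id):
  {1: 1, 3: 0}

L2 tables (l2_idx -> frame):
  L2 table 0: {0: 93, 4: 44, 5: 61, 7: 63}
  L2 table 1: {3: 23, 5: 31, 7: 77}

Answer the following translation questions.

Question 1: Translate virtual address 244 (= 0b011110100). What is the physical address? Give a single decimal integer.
vaddr = 244 = 0b011110100
Split: l1_idx=1, l2_idx=7, offset=4
L1[1] = 1
L2[1][7] = 77
paddr = 77 * 16 + 4 = 1236

Answer: 1236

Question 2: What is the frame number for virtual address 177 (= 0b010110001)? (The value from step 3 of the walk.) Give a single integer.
vaddr = 177: l1_idx=1, l2_idx=3
L1[1] = 1; L2[1][3] = 23

Answer: 23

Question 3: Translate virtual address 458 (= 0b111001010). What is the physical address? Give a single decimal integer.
Answer: 714

Derivation:
vaddr = 458 = 0b111001010
Split: l1_idx=3, l2_idx=4, offset=10
L1[3] = 0
L2[0][4] = 44
paddr = 44 * 16 + 10 = 714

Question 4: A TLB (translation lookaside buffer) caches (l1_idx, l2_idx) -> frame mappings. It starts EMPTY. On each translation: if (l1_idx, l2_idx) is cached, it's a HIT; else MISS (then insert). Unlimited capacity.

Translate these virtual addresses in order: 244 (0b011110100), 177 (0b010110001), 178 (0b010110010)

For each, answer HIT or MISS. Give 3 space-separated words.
Answer: MISS MISS HIT

Derivation:
vaddr=244: (1,7) not in TLB -> MISS, insert
vaddr=177: (1,3) not in TLB -> MISS, insert
vaddr=178: (1,3) in TLB -> HIT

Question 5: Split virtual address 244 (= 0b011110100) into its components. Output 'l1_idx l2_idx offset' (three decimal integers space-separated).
Answer: 1 7 4

Derivation:
vaddr = 244 = 0b011110100
  top 2 bits -> l1_idx = 1
  next 3 bits -> l2_idx = 7
  bottom 4 bits -> offset = 4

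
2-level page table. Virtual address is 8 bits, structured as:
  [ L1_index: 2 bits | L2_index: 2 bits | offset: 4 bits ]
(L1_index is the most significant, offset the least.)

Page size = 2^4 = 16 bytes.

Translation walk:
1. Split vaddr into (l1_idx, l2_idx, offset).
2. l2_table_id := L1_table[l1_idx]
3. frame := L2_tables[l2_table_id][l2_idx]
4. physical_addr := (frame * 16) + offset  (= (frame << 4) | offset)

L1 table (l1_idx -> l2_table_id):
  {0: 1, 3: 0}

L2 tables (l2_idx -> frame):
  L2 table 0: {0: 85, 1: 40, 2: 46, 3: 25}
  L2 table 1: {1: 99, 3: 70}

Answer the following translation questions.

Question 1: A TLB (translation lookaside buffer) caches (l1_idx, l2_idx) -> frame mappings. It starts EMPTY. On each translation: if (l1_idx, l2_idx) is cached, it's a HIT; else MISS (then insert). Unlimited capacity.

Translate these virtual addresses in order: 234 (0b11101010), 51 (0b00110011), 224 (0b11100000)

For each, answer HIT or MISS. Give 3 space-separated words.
vaddr=234: (3,2) not in TLB -> MISS, insert
vaddr=51: (0,3) not in TLB -> MISS, insert
vaddr=224: (3,2) in TLB -> HIT

Answer: MISS MISS HIT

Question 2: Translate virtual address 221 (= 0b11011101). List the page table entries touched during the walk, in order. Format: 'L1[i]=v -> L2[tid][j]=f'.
vaddr = 221 = 0b11011101
Split: l1_idx=3, l2_idx=1, offset=13

Answer: L1[3]=0 -> L2[0][1]=40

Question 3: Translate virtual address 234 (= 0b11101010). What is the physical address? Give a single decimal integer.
Answer: 746

Derivation:
vaddr = 234 = 0b11101010
Split: l1_idx=3, l2_idx=2, offset=10
L1[3] = 0
L2[0][2] = 46
paddr = 46 * 16 + 10 = 746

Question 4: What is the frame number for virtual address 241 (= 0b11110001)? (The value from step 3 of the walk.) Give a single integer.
vaddr = 241: l1_idx=3, l2_idx=3
L1[3] = 0; L2[0][3] = 25

Answer: 25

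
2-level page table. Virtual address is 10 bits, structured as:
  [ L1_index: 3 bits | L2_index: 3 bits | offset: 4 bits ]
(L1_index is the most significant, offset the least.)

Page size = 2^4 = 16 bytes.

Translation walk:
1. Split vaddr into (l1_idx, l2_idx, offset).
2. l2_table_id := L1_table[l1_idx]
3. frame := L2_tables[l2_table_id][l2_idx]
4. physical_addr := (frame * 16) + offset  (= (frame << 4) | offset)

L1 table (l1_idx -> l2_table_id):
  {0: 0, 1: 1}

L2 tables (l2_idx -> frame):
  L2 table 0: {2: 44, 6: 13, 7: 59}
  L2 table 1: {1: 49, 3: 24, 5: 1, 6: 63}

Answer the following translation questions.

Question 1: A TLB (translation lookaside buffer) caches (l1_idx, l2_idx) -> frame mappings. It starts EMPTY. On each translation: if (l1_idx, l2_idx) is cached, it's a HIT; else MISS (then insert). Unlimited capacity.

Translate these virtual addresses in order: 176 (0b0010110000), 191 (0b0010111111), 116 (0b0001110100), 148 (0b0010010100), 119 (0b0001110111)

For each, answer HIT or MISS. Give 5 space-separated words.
vaddr=176: (1,3) not in TLB -> MISS, insert
vaddr=191: (1,3) in TLB -> HIT
vaddr=116: (0,7) not in TLB -> MISS, insert
vaddr=148: (1,1) not in TLB -> MISS, insert
vaddr=119: (0,7) in TLB -> HIT

Answer: MISS HIT MISS MISS HIT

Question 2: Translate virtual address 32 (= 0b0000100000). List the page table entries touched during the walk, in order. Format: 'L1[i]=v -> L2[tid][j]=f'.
Answer: L1[0]=0 -> L2[0][2]=44

Derivation:
vaddr = 32 = 0b0000100000
Split: l1_idx=0, l2_idx=2, offset=0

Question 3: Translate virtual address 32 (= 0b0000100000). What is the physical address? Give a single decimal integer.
Answer: 704

Derivation:
vaddr = 32 = 0b0000100000
Split: l1_idx=0, l2_idx=2, offset=0
L1[0] = 0
L2[0][2] = 44
paddr = 44 * 16 + 0 = 704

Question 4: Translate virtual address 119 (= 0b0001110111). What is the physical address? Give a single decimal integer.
vaddr = 119 = 0b0001110111
Split: l1_idx=0, l2_idx=7, offset=7
L1[0] = 0
L2[0][7] = 59
paddr = 59 * 16 + 7 = 951

Answer: 951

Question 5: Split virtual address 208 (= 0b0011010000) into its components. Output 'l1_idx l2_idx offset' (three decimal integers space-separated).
vaddr = 208 = 0b0011010000
  top 3 bits -> l1_idx = 1
  next 3 bits -> l2_idx = 5
  bottom 4 bits -> offset = 0

Answer: 1 5 0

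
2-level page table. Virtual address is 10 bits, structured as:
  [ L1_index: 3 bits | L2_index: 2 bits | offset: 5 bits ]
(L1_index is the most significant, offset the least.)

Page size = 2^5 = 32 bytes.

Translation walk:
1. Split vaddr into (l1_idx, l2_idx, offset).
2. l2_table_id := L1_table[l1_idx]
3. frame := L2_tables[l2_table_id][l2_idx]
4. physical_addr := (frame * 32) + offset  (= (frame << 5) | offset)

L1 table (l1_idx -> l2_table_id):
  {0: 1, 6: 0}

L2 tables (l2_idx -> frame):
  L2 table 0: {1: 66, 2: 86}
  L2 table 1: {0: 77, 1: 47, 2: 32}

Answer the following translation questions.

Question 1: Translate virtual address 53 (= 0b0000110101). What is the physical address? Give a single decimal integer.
vaddr = 53 = 0b0000110101
Split: l1_idx=0, l2_idx=1, offset=21
L1[0] = 1
L2[1][1] = 47
paddr = 47 * 32 + 21 = 1525

Answer: 1525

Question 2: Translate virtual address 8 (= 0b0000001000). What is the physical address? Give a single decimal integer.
Answer: 2472

Derivation:
vaddr = 8 = 0b0000001000
Split: l1_idx=0, l2_idx=0, offset=8
L1[0] = 1
L2[1][0] = 77
paddr = 77 * 32 + 8 = 2472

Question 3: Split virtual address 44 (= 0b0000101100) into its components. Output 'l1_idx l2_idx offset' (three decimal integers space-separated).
Answer: 0 1 12

Derivation:
vaddr = 44 = 0b0000101100
  top 3 bits -> l1_idx = 0
  next 2 bits -> l2_idx = 1
  bottom 5 bits -> offset = 12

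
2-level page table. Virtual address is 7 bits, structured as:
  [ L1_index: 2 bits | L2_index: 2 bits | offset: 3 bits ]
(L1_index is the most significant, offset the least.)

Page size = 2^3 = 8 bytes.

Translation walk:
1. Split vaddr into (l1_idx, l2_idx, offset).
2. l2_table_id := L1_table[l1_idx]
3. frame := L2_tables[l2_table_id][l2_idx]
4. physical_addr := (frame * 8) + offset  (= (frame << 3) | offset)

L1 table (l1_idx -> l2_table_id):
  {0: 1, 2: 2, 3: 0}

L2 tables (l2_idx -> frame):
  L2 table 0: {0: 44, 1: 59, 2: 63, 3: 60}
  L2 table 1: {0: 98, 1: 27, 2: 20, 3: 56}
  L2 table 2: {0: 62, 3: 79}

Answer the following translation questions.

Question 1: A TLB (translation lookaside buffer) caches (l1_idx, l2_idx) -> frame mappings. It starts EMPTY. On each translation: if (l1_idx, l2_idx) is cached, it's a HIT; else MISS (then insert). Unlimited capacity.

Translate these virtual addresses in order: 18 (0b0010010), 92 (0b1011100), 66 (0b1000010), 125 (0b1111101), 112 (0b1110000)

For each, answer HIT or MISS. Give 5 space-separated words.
Answer: MISS MISS MISS MISS MISS

Derivation:
vaddr=18: (0,2) not in TLB -> MISS, insert
vaddr=92: (2,3) not in TLB -> MISS, insert
vaddr=66: (2,0) not in TLB -> MISS, insert
vaddr=125: (3,3) not in TLB -> MISS, insert
vaddr=112: (3,2) not in TLB -> MISS, insert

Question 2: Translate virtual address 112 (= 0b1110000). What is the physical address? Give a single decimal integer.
vaddr = 112 = 0b1110000
Split: l1_idx=3, l2_idx=2, offset=0
L1[3] = 0
L2[0][2] = 63
paddr = 63 * 8 + 0 = 504

Answer: 504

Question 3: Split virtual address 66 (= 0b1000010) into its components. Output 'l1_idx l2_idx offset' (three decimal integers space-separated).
Answer: 2 0 2

Derivation:
vaddr = 66 = 0b1000010
  top 2 bits -> l1_idx = 2
  next 2 bits -> l2_idx = 0
  bottom 3 bits -> offset = 2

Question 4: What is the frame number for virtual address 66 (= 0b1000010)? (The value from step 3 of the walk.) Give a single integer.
vaddr = 66: l1_idx=2, l2_idx=0
L1[2] = 2; L2[2][0] = 62

Answer: 62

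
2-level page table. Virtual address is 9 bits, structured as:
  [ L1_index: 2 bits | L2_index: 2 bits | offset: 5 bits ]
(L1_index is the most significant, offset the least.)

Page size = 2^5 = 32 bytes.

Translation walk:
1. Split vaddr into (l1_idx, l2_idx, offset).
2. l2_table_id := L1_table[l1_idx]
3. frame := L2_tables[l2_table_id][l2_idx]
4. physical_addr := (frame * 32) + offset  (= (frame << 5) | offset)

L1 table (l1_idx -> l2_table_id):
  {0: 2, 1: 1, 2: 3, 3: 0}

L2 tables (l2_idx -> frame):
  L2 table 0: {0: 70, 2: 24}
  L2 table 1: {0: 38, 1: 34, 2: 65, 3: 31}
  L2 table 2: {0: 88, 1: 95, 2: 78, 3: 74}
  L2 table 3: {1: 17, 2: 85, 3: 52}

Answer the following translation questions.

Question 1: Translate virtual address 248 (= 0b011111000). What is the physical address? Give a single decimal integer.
Answer: 1016

Derivation:
vaddr = 248 = 0b011111000
Split: l1_idx=1, l2_idx=3, offset=24
L1[1] = 1
L2[1][3] = 31
paddr = 31 * 32 + 24 = 1016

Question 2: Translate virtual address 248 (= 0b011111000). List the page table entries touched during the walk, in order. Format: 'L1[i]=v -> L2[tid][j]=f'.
Answer: L1[1]=1 -> L2[1][3]=31

Derivation:
vaddr = 248 = 0b011111000
Split: l1_idx=1, l2_idx=3, offset=24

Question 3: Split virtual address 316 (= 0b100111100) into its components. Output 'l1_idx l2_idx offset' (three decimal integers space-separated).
vaddr = 316 = 0b100111100
  top 2 bits -> l1_idx = 2
  next 2 bits -> l2_idx = 1
  bottom 5 bits -> offset = 28

Answer: 2 1 28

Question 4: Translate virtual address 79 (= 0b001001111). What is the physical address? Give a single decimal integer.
Answer: 2511

Derivation:
vaddr = 79 = 0b001001111
Split: l1_idx=0, l2_idx=2, offset=15
L1[0] = 2
L2[2][2] = 78
paddr = 78 * 32 + 15 = 2511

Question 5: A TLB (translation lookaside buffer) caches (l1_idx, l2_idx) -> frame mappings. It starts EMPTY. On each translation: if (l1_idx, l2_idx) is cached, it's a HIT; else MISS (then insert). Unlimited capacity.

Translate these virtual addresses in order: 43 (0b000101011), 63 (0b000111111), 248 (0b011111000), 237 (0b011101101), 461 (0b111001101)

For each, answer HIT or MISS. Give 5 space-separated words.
vaddr=43: (0,1) not in TLB -> MISS, insert
vaddr=63: (0,1) in TLB -> HIT
vaddr=248: (1,3) not in TLB -> MISS, insert
vaddr=237: (1,3) in TLB -> HIT
vaddr=461: (3,2) not in TLB -> MISS, insert

Answer: MISS HIT MISS HIT MISS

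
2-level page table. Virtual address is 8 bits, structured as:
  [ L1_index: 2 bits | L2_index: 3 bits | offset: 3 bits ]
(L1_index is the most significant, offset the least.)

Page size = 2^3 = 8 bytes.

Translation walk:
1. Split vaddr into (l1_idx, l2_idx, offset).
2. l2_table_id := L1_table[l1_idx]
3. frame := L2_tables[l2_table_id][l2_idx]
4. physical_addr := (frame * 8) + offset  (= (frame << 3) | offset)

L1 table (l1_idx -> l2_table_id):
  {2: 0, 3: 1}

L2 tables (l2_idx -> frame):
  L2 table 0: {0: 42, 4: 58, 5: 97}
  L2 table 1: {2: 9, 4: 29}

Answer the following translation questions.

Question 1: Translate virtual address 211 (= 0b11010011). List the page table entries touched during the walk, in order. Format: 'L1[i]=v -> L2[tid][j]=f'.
vaddr = 211 = 0b11010011
Split: l1_idx=3, l2_idx=2, offset=3

Answer: L1[3]=1 -> L2[1][2]=9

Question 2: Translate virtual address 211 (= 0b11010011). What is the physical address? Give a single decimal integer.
Answer: 75

Derivation:
vaddr = 211 = 0b11010011
Split: l1_idx=3, l2_idx=2, offset=3
L1[3] = 1
L2[1][2] = 9
paddr = 9 * 8 + 3 = 75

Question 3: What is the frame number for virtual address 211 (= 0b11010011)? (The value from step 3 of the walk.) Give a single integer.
vaddr = 211: l1_idx=3, l2_idx=2
L1[3] = 1; L2[1][2] = 9

Answer: 9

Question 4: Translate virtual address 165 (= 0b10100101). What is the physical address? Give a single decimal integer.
Answer: 469

Derivation:
vaddr = 165 = 0b10100101
Split: l1_idx=2, l2_idx=4, offset=5
L1[2] = 0
L2[0][4] = 58
paddr = 58 * 8 + 5 = 469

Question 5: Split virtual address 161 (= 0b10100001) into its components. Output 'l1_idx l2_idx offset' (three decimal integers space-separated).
vaddr = 161 = 0b10100001
  top 2 bits -> l1_idx = 2
  next 3 bits -> l2_idx = 4
  bottom 3 bits -> offset = 1

Answer: 2 4 1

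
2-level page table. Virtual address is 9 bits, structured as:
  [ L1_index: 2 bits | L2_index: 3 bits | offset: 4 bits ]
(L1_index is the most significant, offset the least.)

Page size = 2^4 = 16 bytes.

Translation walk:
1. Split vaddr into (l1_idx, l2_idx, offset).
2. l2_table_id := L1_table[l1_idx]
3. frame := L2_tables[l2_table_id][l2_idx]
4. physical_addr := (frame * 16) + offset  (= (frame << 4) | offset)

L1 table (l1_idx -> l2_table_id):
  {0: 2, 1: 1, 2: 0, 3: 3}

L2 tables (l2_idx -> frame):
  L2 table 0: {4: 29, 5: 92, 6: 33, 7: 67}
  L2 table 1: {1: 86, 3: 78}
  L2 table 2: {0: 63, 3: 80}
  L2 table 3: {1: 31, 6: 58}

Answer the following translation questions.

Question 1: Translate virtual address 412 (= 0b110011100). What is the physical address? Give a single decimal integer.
vaddr = 412 = 0b110011100
Split: l1_idx=3, l2_idx=1, offset=12
L1[3] = 3
L2[3][1] = 31
paddr = 31 * 16 + 12 = 508

Answer: 508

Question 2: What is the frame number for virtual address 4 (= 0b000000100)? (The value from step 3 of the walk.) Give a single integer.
vaddr = 4: l1_idx=0, l2_idx=0
L1[0] = 2; L2[2][0] = 63

Answer: 63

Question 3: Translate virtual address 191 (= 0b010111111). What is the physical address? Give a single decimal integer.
vaddr = 191 = 0b010111111
Split: l1_idx=1, l2_idx=3, offset=15
L1[1] = 1
L2[1][3] = 78
paddr = 78 * 16 + 15 = 1263

Answer: 1263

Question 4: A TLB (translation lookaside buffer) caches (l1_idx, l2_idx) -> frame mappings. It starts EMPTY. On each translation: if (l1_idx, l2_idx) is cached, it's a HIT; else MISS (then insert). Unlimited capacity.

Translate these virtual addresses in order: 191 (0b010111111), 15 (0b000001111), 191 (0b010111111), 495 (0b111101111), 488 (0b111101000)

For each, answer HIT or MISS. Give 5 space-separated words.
vaddr=191: (1,3) not in TLB -> MISS, insert
vaddr=15: (0,0) not in TLB -> MISS, insert
vaddr=191: (1,3) in TLB -> HIT
vaddr=495: (3,6) not in TLB -> MISS, insert
vaddr=488: (3,6) in TLB -> HIT

Answer: MISS MISS HIT MISS HIT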